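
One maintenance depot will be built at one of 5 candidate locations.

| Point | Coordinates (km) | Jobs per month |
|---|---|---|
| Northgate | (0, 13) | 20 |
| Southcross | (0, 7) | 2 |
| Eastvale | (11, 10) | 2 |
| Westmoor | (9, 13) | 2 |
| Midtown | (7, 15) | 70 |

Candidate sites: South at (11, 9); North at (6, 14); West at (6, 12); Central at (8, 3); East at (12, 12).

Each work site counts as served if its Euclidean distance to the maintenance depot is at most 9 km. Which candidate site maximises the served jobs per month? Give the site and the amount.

Coverage radius r = 9 km; a point is covered iff (Δx)²+(Δy)² ≤ 9² = 81.
  South (11, 9): covers {Eastvale, Westmoor, Midtown} → 74
  North (6, 14): covers {Northgate, Eastvale, Westmoor, Midtown} → 94
  West (6, 12): covers {Northgate, Southcross, Eastvale, Westmoor, Midtown} → 96
  Central (8, 3): covers {Southcross, Eastvale} → 4
  East (12, 12): covers {Eastvale, Westmoor, Midtown} → 74
Maximum coverage at West: 96 jobs per month.

West, covering 96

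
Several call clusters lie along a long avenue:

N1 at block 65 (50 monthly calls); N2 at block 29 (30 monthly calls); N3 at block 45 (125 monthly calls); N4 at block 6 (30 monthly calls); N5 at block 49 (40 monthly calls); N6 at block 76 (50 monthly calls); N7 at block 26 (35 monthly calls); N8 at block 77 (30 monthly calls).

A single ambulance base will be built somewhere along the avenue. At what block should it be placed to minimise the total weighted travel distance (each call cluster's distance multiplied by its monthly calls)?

For a sum of weighted absolute distances on a line, the optimum is the weighted median (not the mean). Total weight W = 390; half-weight = 195.
Sort by position and accumulate weight:
  block 6 (N4, w=30) → cum 30
  block 26 (N7, w=35) → cum 65
  block 29 (N2, w=30) → cum 95
  block 45 (N3, w=125) → cum 220  ≥ 195 → median here
  block 49 (N5, w=40) → cum 260
  block 65 (N1, w=50) → cum 310
  block 76 (N6, w=50) → cum 360
  block 77 (N8, w=30) → cum 390
Optimal location: block 45.

x = 45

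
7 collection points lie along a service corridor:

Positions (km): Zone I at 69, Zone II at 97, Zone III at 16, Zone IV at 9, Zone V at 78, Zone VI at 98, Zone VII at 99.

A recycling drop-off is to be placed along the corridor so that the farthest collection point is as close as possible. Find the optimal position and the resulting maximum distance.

The 1-center on a line is the midpoint of the two extreme points: leftmost at 9, rightmost at 99.
Optimal location = (9 + 99)/2 = 54; maximum distance = (99 − 9)/2 = 45.

location 54, max distance 45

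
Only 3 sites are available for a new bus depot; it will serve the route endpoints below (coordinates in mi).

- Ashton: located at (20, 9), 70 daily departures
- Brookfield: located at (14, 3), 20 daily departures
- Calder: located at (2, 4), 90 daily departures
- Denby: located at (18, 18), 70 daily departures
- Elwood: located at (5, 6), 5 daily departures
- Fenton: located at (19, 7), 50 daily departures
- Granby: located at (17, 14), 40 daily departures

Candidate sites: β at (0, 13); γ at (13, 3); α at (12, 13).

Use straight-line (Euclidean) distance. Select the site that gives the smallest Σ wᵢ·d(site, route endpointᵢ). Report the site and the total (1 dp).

Total weighted distance at each candidate:
  β (0, 13): total = 5629.7
  γ (13, 3): total = 3637.7
  α (12, 13): total = 3302.0
Minimum is at α with total 3302.0 mi.

α, total 3302.0 mi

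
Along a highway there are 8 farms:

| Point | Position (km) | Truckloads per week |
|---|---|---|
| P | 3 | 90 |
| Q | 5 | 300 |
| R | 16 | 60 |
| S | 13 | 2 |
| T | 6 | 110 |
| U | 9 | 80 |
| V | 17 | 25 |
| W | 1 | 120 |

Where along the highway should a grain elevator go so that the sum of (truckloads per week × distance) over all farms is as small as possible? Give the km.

For a sum of weighted absolute distances on a line, the optimum is the weighted median (not the mean). Total weight W = 787; half-weight = 393.5.
Sort by position and accumulate weight:
  km 1 (W, w=120) → cum 120
  km 3 (P, w=90) → cum 210
  km 5 (Q, w=300) → cum 510  ≥ 393.5 → median here
  km 6 (T, w=110) → cum 620
  km 9 (U, w=80) → cum 700
  km 13 (S, w=2) → cum 702
  km 16 (R, w=60) → cum 762
  km 17 (V, w=25) → cum 787
Optimal location: km 5.

x = 5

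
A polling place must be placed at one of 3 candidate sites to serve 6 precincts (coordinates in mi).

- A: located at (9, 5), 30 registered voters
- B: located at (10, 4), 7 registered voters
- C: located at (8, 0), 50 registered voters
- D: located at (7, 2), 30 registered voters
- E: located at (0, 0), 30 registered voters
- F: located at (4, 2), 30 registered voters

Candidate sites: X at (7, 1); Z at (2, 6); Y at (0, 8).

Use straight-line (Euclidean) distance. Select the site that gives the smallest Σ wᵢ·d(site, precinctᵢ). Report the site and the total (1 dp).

X, total 571.6 mi

Total weighted distance at each candidate:
  X (7, 1): total = 571.6
  Z (2, 6): total = 1210.1
  Y (0, 8): total = 1658.6
Minimum is at X with total 571.6 mi.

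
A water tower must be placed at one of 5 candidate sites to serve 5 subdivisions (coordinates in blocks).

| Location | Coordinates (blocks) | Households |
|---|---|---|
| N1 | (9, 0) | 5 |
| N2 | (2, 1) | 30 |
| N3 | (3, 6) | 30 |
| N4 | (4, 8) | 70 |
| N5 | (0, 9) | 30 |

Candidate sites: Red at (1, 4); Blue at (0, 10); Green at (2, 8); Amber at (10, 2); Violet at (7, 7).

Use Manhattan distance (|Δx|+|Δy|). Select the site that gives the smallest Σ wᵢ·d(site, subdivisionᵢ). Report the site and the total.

Green, total 605 blocks

Total weighted distance at each candidate:
  Red (1, 4): total = 970
  Blue (0, 10): total = 1085
  Green (2, 8): total = 605
  Amber (10, 2): total = 1965
  Violet (7, 7): total = 1075
Minimum is at Green with total 605 blocks.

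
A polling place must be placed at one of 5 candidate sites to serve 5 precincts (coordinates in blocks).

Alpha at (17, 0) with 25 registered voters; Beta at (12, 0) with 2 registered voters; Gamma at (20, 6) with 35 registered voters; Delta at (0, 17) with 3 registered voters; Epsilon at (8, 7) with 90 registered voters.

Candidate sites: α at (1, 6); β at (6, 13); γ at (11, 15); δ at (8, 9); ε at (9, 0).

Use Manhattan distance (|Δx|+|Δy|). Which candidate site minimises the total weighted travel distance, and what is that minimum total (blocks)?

Total weighted distance at each candidate:
  α (1, 6): total = 2005
  β (6, 13): total = 2123
  γ (11, 15): total = 2216
  δ (8, 9): total = 1229
  ε (9, 0): total = 1599
Minimum is at δ with total 1229 blocks.

δ, total 1229 blocks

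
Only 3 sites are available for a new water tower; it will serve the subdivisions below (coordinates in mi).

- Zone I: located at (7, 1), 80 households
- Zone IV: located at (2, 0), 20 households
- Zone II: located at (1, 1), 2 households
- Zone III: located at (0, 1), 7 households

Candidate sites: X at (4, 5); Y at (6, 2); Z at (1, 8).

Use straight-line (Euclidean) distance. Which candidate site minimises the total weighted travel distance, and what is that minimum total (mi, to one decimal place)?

Total weighted distance at each candidate:
  X (4, 5): total = 557.3
  Y (6, 2): total = 255.4
  Z (1, 8): total = 962.3
Minimum is at Y with total 255.4 mi.

Y, total 255.4 mi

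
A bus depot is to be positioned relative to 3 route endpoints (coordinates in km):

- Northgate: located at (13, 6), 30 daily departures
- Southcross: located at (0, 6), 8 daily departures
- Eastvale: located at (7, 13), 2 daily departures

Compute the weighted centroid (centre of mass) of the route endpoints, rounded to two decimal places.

(10.10, 6.35)

The minimiser of Σwᵢ‖p−pᵢ‖² is the weighted centroid p* = (Σwᵢpᵢ)/(Σwᵢ).
Σwᵢ = 40.
Σwᵢxᵢ = 30·13 + 8·0 + 2·7 = 404.
Σwᵢyᵢ = 30·6 + 8·6 + 2·13 = 254.
x* = 404/40 = 10.10, y* = 254/40 = 6.35.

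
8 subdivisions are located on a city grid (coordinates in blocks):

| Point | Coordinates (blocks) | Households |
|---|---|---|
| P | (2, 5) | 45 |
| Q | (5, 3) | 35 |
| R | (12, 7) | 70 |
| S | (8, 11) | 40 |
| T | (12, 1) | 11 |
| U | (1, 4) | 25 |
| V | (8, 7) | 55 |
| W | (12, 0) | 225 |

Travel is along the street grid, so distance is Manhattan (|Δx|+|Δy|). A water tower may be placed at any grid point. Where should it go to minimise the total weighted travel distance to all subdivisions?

(12, 3)

Manhattan distance separates: Σwᵢ(|x−xᵢ|+|y−yᵢ|) = Σwᵢ|x−xᵢ| + Σwᵢ|y−yᵢ|, so x and y are optimised independently as 1-D weighted medians.
Total weight W = 506; half = 253.
x-coordinate, sorted with cumulative weight:
  x=1 (U, w=25) cum 25
  x=2 (P, w=45) cum 70
  x=5 (Q, w=35) cum 105
  x=8 (S, w=40) cum 145
  x=8 (V, w=55) cum 200
  x=12 (R, w=70) cum 270  ← median
  x=12 (T, w=11) cum 281
  x=12 (W, w=225) cum 506
⇒ x* = 12
y-coordinate, sorted with cumulative weight:
  y=0 (W, w=225) cum 225
  y=1 (T, w=11) cum 236
  y=3 (Q, w=35) cum 271  ← median
  y=4 (U, w=25) cum 296
  y=5 (P, w=45) cum 341
  y=7 (R, w=70) cum 411
  y=7 (V, w=55) cum 466
  y=11 (S, w=40) cum 506
⇒ y* = 3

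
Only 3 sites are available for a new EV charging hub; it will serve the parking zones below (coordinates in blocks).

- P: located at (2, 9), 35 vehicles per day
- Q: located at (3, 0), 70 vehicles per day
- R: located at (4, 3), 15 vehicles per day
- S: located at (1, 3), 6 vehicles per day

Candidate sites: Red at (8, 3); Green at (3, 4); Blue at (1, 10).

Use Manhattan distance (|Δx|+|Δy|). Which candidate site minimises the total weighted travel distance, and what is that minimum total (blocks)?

Total weighted distance at each candidate:
  Red (8, 3): total = 1082
  Green (3, 4): total = 538
  Blue (1, 10): total = 1102
Minimum is at Green with total 538 blocks.

Green, total 538 blocks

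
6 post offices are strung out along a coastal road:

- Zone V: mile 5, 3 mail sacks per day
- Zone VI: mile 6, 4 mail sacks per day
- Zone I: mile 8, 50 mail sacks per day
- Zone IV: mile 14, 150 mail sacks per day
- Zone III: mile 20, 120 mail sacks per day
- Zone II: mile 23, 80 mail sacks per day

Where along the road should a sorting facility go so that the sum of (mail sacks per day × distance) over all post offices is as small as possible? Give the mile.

x = 14

For a sum of weighted absolute distances on a line, the optimum is the weighted median (not the mean). Total weight W = 407; half-weight = 203.5.
Sort by position and accumulate weight:
  mile 5 (Zone V, w=3) → cum 3
  mile 6 (Zone VI, w=4) → cum 7
  mile 8 (Zone I, w=50) → cum 57
  mile 14 (Zone IV, w=150) → cum 207  ≥ 203.5 → median here
  mile 20 (Zone III, w=120) → cum 327
  mile 23 (Zone II, w=80) → cum 407
Optimal location: mile 14.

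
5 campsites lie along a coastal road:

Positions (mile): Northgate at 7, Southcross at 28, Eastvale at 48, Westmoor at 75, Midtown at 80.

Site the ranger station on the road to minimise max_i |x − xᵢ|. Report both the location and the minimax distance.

The 1-center on a line is the midpoint of the two extreme points: leftmost at 7, rightmost at 80.
Optimal location = (7 + 80)/2 = 43.5; maximum distance = (80 − 7)/2 = 36.5.

location 43.5, max distance 36.5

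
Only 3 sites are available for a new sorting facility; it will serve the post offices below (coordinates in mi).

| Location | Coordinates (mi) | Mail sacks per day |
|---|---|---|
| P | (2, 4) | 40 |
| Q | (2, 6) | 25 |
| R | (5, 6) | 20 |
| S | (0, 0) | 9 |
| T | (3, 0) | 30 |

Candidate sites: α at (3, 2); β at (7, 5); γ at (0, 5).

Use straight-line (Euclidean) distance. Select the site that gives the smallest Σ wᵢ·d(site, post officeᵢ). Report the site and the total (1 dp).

α, total 374.4 mi

Total weighted distance at each candidate:
  α (3, 2): total = 374.4
  β (7, 5): total = 645.7
  γ (0, 5): total = 467.3
Minimum is at α with total 374.4 mi.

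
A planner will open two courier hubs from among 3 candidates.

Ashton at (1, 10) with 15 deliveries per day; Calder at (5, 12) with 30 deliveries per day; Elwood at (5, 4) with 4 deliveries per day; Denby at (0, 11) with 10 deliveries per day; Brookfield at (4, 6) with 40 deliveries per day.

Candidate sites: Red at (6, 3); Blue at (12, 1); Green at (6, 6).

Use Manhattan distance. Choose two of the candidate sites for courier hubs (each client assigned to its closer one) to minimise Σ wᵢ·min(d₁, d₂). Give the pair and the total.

Evaluate every pair (each demand assigned to the nearer of the two):
  {Red, Green}: total = 543
  {Blue, Green}: total = 547
  {Red, Blue}: total = 828
Best pair: {Red, Green} with total 543.

{Red, Green}, total 543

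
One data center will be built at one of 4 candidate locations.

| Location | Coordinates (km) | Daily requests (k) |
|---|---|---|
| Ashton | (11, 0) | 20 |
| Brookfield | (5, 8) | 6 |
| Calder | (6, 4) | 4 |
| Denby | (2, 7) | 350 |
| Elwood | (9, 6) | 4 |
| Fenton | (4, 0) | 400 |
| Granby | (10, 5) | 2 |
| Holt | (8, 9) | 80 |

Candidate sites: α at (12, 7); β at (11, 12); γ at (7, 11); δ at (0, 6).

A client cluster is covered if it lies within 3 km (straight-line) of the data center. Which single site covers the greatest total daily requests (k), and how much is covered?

Coverage radius r = 3 km; a point is covered iff (Δx)²+(Δy)² ≤ 3² = 9.
  α (12, 7): covers {Granby} → 2
  β (11, 12): covers {none} → 0
  γ (7, 11): covers {Holt} → 80
  δ (0, 6): covers {Denby} → 350
Maximum coverage at δ: 350 daily requests (k).

δ, covering 350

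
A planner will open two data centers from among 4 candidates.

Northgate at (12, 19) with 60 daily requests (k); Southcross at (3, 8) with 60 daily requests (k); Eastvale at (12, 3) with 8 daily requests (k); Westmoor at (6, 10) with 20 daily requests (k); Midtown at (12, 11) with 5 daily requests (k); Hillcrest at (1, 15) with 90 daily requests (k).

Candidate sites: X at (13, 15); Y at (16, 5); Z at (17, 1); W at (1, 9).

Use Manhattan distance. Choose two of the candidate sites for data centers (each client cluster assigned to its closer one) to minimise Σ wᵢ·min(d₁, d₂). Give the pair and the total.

Evaluate every pair (each demand assigned to the nearer of the two):
  {X, W}: total = 1269
  {Y, W}: total = 2018
  {Z, W}: total = 2221
  {X, Y}: total = 2653
  {X, Z}: total = 2721
  {Y, Z}: total = 4688
Best pair: {X, W} with total 1269.

{X, W}, total 1269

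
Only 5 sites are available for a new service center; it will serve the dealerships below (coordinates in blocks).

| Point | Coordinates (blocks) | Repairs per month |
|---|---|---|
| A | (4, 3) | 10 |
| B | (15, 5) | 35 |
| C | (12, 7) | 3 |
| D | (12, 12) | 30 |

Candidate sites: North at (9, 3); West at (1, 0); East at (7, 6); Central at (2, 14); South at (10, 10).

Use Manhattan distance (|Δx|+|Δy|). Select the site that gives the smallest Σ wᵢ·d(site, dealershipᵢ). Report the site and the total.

Total weighted distance at each candidate:
  North (9, 3): total = 711
  West (1, 0): total = 1469
  East (7, 6): total = 723
  Central (2, 14): total = 1311
  South (10, 10): total = 615
Minimum is at South with total 615 blocks.

South, total 615 blocks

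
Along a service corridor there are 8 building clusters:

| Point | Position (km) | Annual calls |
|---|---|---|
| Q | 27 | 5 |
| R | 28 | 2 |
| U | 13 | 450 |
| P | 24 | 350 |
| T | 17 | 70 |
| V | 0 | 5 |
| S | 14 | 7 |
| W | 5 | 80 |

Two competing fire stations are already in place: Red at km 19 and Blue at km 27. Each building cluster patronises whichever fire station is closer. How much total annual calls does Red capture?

612

The indifferent point is the midpoint (19+27)/2 = 23; building clusters left of it (closer to Red at 19) go to Red, those right go to Blue.
  V at 0 (w=5) → Red
  W at 5 (w=80) → Red
  U at 13 (w=450) → Red
  S at 14 (w=7) → Red
  T at 17 (w=70) → Red
  P at 24 (w=350) → Blue
  Q at 27 (w=5) → Blue
  R at 28 (w=2) → Blue
Red captures 612; Blue captures 357.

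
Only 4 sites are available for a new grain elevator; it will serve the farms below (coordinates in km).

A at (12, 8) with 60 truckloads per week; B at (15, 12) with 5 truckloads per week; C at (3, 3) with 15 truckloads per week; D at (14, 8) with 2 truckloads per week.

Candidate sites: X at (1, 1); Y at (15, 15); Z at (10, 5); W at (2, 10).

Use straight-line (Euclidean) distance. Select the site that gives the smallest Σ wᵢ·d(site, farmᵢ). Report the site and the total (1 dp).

Z, total 378.5 km

Total weighted distance at each candidate:
  X (1, 1): total = 943.3
  Y (15, 15): total = 740.6
  Z (10, 5): total = 378.5
  W (2, 10): total = 808.0
Minimum is at Z with total 378.5 km.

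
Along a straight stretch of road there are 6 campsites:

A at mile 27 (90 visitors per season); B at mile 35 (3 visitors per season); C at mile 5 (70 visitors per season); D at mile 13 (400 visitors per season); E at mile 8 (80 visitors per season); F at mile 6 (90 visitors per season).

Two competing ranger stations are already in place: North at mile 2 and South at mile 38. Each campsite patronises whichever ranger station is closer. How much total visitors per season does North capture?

640

The indifferent point is the midpoint (2+38)/2 = 20; campsites left of it (closer to North at 2) go to North, those right go to South.
  C at 5 (w=70) → North
  F at 6 (w=90) → North
  E at 8 (w=80) → North
  D at 13 (w=400) → North
  A at 27 (w=90) → South
  B at 35 (w=3) → South
North captures 640; South captures 93.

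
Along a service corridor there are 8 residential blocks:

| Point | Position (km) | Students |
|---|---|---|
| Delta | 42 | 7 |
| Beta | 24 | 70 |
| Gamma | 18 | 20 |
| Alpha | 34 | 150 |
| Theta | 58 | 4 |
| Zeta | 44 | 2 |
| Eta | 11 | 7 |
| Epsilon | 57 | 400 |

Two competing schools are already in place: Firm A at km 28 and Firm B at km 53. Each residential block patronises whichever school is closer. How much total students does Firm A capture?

247

The indifferent point is the midpoint (28+53)/2 = 40.5; residential blocks left of it (closer to Firm A at 28) go to Firm A, those right go to Firm B.
  Eta at 11 (w=7) → Firm A
  Gamma at 18 (w=20) → Firm A
  Beta at 24 (w=70) → Firm A
  Alpha at 34 (w=150) → Firm A
  Delta at 42 (w=7) → Firm B
  Zeta at 44 (w=2) → Firm B
  Epsilon at 57 (w=400) → Firm B
  Theta at 58 (w=4) → Firm B
Firm A captures 247; Firm B captures 413.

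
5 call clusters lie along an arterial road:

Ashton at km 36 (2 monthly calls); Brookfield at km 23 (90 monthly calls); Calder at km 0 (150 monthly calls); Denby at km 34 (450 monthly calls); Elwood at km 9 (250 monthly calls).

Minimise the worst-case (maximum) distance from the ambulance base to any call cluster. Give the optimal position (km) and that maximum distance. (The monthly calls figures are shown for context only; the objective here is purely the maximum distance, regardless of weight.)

The 1-center on a line is the midpoint of the two extreme points: leftmost at 0, rightmost at 36.
Optimal location = (0 + 36)/2 = 18; maximum distance = (36 − 0)/2 = 18.

location 18, max distance 18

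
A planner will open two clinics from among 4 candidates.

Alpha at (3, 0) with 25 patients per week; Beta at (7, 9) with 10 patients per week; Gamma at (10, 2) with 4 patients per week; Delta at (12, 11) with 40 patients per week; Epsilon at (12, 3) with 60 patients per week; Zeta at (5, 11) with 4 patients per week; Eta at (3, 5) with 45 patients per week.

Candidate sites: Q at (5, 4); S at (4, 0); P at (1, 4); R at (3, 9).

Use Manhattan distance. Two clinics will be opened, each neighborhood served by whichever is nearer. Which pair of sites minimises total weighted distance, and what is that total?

{Q, R}, total 1289

Evaluate every pair (each demand assigned to the nearer of the two):
  {Q, R}: total = 1289
  {Q, S}: total = 1326
  {S, R}: total = 1393
  {Q, P}: total = 1451
  {P, R}: total = 1545
  {S, P}: total = 1726
Best pair: {Q, R} with total 1289.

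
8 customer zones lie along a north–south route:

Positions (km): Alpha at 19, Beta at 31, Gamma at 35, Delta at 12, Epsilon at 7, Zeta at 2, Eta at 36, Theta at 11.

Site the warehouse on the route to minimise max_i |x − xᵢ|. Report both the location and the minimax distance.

The 1-center on a line is the midpoint of the two extreme points: leftmost at 2, rightmost at 36.
Optimal location = (2 + 36)/2 = 19; maximum distance = (36 − 2)/2 = 17.

location 19, max distance 17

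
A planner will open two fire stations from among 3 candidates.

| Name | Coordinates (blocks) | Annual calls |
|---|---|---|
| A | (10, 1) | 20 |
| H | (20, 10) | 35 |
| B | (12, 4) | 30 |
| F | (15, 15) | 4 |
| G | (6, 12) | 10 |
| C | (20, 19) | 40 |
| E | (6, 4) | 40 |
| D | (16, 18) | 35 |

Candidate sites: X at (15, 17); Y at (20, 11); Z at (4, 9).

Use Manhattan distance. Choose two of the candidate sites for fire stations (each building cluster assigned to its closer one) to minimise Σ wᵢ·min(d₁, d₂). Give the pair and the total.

Evaluate every pair (each demand assigned to the nearer of the two):
  {Y, Z}: total = 1776
  {X, Z}: total = 1778
  {X, Y}: total = 2223
Best pair: {Y, Z} with total 1776.

{Y, Z}, total 1776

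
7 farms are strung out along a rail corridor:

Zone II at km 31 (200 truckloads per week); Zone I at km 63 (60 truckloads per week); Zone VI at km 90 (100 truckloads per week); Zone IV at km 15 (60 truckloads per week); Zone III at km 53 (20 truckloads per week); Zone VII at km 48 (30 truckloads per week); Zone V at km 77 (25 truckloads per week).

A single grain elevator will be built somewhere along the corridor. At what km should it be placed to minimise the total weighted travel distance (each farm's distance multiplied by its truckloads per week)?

For a sum of weighted absolute distances on a line, the optimum is the weighted median (not the mean). Total weight W = 495; half-weight = 247.5.
Sort by position and accumulate weight:
  km 15 (Zone IV, w=60) → cum 60
  km 31 (Zone II, w=200) → cum 260  ≥ 247.5 → median here
  km 48 (Zone VII, w=30) → cum 290
  km 53 (Zone III, w=20) → cum 310
  km 63 (Zone I, w=60) → cum 370
  km 77 (Zone V, w=25) → cum 395
  km 90 (Zone VI, w=100) → cum 495
Optimal location: km 31.

x = 31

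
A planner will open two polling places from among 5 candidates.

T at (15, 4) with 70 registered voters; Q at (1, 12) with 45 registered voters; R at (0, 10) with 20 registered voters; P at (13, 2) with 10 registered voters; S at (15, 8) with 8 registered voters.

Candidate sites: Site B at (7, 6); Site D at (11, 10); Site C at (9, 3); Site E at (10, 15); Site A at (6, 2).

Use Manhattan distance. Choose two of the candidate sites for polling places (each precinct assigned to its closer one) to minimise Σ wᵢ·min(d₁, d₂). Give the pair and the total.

{Site D, Site C}, total 1348

Evaluate every pair (each demand assigned to the nearer of the two):
  {Site D, Site C}: total = 1348
  {Site B, Site C}: total = 1380
  {Site C, Site E}: total = 1468
  {Site D, Site A}: total = 1578
  {Site C, Site A}: total = 1583
  {Site B, Site D}: total = 1608
  {Site D, Site E}: total = 1608
  {Site B, Site A}: total = 1610
  {Site B, Site E}: total = 1640
  {Site E, Site A}: total = 1756
Best pair: {Site D, Site C} with total 1348.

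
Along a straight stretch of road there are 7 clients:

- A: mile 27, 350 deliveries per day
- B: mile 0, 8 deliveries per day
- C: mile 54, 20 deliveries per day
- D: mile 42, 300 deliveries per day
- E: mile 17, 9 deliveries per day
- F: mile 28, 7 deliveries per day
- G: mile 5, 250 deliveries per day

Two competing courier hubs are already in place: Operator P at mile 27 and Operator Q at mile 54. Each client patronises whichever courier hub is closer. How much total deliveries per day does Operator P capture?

624

The indifferent point is the midpoint (27+54)/2 = 40.5; clients left of it (closer to Operator P at 27) go to Operator P, those right go to Operator Q.
  B at 0 (w=8) → Operator P
  G at 5 (w=250) → Operator P
  E at 17 (w=9) → Operator P
  A at 27 (w=350) → Operator P
  F at 28 (w=7) → Operator P
  D at 42 (w=300) → Operator Q
  C at 54 (w=20) → Operator Q
Operator P captures 624; Operator Q captures 320.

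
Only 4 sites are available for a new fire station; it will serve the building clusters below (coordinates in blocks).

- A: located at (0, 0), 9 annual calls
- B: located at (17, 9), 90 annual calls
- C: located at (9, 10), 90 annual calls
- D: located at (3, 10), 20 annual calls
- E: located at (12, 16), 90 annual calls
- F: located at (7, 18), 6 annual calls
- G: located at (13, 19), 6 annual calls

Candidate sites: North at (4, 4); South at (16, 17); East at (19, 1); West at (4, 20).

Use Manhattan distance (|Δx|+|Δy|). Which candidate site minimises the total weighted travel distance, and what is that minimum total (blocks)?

Total weighted distance at each candidate:
  North (4, 4): total = 4868
  South (16, 17): total = 3307
  East (19, 1): total = 5588
  West (4, 20): total = 5116
Minimum is at South with total 3307 blocks.

South, total 3307 blocks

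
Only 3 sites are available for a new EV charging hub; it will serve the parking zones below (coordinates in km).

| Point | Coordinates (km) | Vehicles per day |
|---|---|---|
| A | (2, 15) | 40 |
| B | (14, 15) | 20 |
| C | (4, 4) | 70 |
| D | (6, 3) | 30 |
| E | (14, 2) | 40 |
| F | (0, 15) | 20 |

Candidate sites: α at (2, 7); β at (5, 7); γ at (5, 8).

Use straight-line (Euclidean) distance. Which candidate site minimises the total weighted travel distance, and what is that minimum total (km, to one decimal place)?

β, total 1528.1 km

Total weighted distance at each candidate:
  α (2, 7): total = 1715.5
  β (5, 7): total = 1528.1
  γ (5, 8): total = 1579.0
Minimum is at β with total 1528.1 km.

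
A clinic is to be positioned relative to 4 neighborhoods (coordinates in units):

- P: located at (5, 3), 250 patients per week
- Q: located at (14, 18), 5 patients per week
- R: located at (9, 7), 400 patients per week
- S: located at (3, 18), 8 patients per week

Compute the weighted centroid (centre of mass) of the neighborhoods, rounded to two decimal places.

(7.46, 5.71)

The minimiser of Σwᵢ‖p−pᵢ‖² is the weighted centroid p* = (Σwᵢpᵢ)/(Σwᵢ).
Σwᵢ = 663.
Σwᵢxᵢ = 250·5 + 5·14 + 400·9 + 8·3 = 4944.
Σwᵢyᵢ = 250·3 + 5·18 + 400·7 + 8·18 = 3784.
x* = 4944/663 = 7.46, y* = 3784/663 = 5.71.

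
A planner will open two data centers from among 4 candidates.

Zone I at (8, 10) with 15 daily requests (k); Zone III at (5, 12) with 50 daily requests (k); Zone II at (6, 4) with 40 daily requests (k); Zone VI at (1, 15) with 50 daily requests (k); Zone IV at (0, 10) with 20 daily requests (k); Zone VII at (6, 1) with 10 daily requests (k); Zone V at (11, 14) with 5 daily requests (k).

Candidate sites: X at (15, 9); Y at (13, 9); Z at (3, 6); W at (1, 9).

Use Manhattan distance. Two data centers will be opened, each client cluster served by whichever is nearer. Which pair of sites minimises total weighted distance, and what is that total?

Evaluate every pair (each demand assigned to the nearer of the two):
  {Z, W}: total = 1165
  {Y, W}: total = 1345
  {X, W}: total = 1385
  {Y, Z}: total = 1495
  {X, Z}: total = 1535
  {X, Y}: total = 2485
Best pair: {Z, W} with total 1165.

{Z, W}, total 1165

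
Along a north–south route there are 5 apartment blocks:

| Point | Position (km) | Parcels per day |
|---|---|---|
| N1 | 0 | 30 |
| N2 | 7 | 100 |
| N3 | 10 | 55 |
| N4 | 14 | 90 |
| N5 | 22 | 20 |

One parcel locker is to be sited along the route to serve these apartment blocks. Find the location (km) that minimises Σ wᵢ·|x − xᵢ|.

For a sum of weighted absolute distances on a line, the optimum is the weighted median (not the mean). Total weight W = 295; half-weight = 147.5.
Sort by position and accumulate weight:
  km 0 (N1, w=30) → cum 30
  km 7 (N2, w=100) → cum 130
  km 10 (N3, w=55) → cum 185  ≥ 147.5 → median here
  km 14 (N4, w=90) → cum 275
  km 22 (N5, w=20) → cum 295
Optimal location: km 10.

x = 10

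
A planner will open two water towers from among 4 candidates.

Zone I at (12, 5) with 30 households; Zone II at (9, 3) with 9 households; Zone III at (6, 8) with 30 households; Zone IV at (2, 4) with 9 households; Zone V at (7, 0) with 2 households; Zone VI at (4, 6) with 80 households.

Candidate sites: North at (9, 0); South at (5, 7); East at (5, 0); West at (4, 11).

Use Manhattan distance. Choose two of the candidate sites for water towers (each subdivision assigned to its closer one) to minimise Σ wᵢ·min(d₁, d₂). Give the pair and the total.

Evaluate every pair (each demand assigned to the nearer of the two):
  {North, South}: total = 545
  {South, East}: total = 611
  {South, West}: total = 634
  {North, West}: total = 902
  {East, West}: total = 1040
  {North, East}: total = 1164
Best pair: {North, South} with total 545.

{North, South}, total 545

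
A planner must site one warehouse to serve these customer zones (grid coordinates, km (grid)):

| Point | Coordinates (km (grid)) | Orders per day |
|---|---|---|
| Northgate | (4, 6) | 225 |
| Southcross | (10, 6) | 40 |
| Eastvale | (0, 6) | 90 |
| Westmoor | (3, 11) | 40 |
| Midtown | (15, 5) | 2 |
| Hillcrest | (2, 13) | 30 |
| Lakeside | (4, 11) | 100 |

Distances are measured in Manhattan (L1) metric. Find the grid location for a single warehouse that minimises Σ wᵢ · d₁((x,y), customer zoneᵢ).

(4, 6)

Manhattan distance separates: Σwᵢ(|x−xᵢ|+|y−yᵢ|) = Σwᵢ|x−xᵢ| + Σwᵢ|y−yᵢ|, so x and y are optimised independently as 1-D weighted medians.
Total weight W = 527; half = 263.5.
x-coordinate, sorted with cumulative weight:
  x=0 (Eastvale, w=90) cum 90
  x=2 (Hillcrest, w=30) cum 120
  x=3 (Westmoor, w=40) cum 160
  x=4 (Northgate, w=225) cum 385  ← median
  x=4 (Lakeside, w=100) cum 485
  x=10 (Southcross, w=40) cum 525
  x=15 (Midtown, w=2) cum 527
⇒ x* = 4
y-coordinate, sorted with cumulative weight:
  y=5 (Midtown, w=2) cum 2
  y=6 (Northgate, w=225) cum 227
  y=6 (Southcross, w=40) cum 267  ← median
  y=6 (Eastvale, w=90) cum 357
  y=11 (Westmoor, w=40) cum 397
  y=11 (Lakeside, w=100) cum 497
  y=13 (Hillcrest, w=30) cum 527
⇒ y* = 6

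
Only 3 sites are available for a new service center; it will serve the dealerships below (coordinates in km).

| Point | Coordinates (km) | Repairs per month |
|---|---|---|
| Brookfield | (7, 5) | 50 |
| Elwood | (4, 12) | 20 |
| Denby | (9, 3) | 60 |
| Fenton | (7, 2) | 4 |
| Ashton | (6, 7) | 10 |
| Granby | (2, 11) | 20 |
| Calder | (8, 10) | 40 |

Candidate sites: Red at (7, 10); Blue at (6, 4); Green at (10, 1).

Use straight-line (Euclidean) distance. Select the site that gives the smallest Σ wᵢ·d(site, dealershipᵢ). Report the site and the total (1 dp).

Total weighted distance at each candidate:
  Red (7, 10): total = 964.5
  Blue (6, 4): total = 878.5
  Green (10, 1): total = 1344.4
Minimum is at Blue with total 878.5 km.

Blue, total 878.5 km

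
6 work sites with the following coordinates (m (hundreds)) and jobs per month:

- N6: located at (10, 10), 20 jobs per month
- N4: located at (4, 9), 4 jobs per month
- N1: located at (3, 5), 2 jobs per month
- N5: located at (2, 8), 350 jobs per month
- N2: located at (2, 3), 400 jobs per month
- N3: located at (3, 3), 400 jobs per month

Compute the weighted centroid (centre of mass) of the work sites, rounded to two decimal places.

(2.48, 4.63)

The minimiser of Σwᵢ‖p−pᵢ‖² is the weighted centroid p* = (Σwᵢpᵢ)/(Σwᵢ).
Σwᵢ = 1176.
Σwᵢxᵢ = 20·10 + 4·4 + 2·3 + 350·2 + 400·2 + 400·3 = 2922.
Σwᵢyᵢ = 20·10 + 4·9 + 2·5 + 350·8 + 400·3 + 400·3 = 5446.
x* = 2922/1176 = 2.48, y* = 5446/1176 = 4.63.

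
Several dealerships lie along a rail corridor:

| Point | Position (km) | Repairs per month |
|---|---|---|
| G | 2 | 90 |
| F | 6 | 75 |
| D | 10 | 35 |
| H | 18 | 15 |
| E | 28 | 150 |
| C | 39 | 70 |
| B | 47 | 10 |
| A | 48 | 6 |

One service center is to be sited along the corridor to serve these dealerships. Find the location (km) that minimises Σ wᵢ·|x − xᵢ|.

x = 28

For a sum of weighted absolute distances on a line, the optimum is the weighted median (not the mean). Total weight W = 451; half-weight = 225.5.
Sort by position and accumulate weight:
  km 2 (G, w=90) → cum 90
  km 6 (F, w=75) → cum 165
  km 10 (D, w=35) → cum 200
  km 18 (H, w=15) → cum 215
  km 28 (E, w=150) → cum 365  ≥ 225.5 → median here
  km 39 (C, w=70) → cum 435
  km 47 (B, w=10) → cum 445
  km 48 (A, w=6) → cum 451
Optimal location: km 28.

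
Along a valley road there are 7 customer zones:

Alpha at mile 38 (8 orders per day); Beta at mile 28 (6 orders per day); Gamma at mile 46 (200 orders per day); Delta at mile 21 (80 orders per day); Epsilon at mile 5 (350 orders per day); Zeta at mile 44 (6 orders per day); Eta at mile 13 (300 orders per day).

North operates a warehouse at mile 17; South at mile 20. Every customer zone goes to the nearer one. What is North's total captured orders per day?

650

The indifferent point is the midpoint (17+20)/2 = 18.5; customer zones left of it (closer to North at 17) go to North, those right go to South.
  Epsilon at 5 (w=350) → North
  Eta at 13 (w=300) → North
  Delta at 21 (w=80) → South
  Beta at 28 (w=6) → South
  Alpha at 38 (w=8) → South
  Zeta at 44 (w=6) → South
  Gamma at 46 (w=200) → South
North captures 650; South captures 300.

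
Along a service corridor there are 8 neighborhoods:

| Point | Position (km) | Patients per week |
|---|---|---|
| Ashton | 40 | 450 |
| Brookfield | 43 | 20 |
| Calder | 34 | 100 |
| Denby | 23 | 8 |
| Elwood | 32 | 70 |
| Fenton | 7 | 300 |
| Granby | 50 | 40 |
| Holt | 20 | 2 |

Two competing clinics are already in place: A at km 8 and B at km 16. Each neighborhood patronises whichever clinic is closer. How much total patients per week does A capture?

300

The indifferent point is the midpoint (8+16)/2 = 12; neighborhoods left of it (closer to A at 8) go to A, those right go to B.
  Fenton at 7 (w=300) → A
  Holt at 20 (w=2) → B
  Denby at 23 (w=8) → B
  Elwood at 32 (w=70) → B
  Calder at 34 (w=100) → B
  Ashton at 40 (w=450) → B
  Brookfield at 43 (w=20) → B
  Granby at 50 (w=40) → B
A captures 300; B captures 690.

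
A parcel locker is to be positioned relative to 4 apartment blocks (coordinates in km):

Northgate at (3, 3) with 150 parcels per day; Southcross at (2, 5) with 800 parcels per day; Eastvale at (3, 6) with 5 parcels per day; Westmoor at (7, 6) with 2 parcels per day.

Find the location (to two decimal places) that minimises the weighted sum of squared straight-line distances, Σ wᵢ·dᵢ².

The minimiser of Σwᵢ‖p−pᵢ‖² is the weighted centroid p* = (Σwᵢpᵢ)/(Σwᵢ).
Σwᵢ = 957.
Σwᵢxᵢ = 150·3 + 800·2 + 5·3 + 2·7 = 2079.
Σwᵢyᵢ = 150·3 + 800·5 + 5·6 + 2·6 = 4492.
x* = 2079/957 = 2.17, y* = 4492/957 = 4.69.

(2.17, 4.69)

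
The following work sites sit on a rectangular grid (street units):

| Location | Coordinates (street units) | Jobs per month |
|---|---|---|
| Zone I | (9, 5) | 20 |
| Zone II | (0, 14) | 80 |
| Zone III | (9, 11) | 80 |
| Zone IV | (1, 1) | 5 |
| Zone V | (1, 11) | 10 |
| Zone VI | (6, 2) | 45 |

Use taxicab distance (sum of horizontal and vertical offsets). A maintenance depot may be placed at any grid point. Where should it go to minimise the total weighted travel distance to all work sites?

Manhattan distance separates: Σwᵢ(|x−xᵢ|+|y−yᵢ|) = Σwᵢ|x−xᵢ| + Σwᵢ|y−yᵢ|, so x and y are optimised independently as 1-D weighted medians.
Total weight W = 240; half = 120.
x-coordinate, sorted with cumulative weight:
  x=0 (Zone II, w=80) cum 80
  x=1 (Zone IV, w=5) cum 85
  x=1 (Zone V, w=10) cum 95
  x=6 (Zone VI, w=45) cum 140  ← median
  x=9 (Zone I, w=20) cum 160
  x=9 (Zone III, w=80) cum 240
⇒ x* = 6
y-coordinate, sorted with cumulative weight:
  y=1 (Zone IV, w=5) cum 5
  y=2 (Zone VI, w=45) cum 50
  y=5 (Zone I, w=20) cum 70
  y=11 (Zone III, w=80) cum 150  ← median
  y=11 (Zone V, w=10) cum 160
  y=14 (Zone II, w=80) cum 240
⇒ y* = 11

(6, 11)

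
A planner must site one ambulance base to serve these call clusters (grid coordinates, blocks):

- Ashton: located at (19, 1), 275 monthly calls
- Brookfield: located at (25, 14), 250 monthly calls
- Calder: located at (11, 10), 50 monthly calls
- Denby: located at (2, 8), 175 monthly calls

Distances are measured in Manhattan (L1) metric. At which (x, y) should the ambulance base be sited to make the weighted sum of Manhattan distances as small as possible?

Manhattan distance separates: Σwᵢ(|x−xᵢ|+|y−yᵢ|) = Σwᵢ|x−xᵢ| + Σwᵢ|y−yᵢ|, so x and y are optimised independently as 1-D weighted medians.
Total weight W = 750; half = 375.
x-coordinate, sorted with cumulative weight:
  x=2 (Denby, w=175) cum 175
  x=11 (Calder, w=50) cum 225
  x=19 (Ashton, w=275) cum 500  ← median
  x=25 (Brookfield, w=250) cum 750
⇒ x* = 19
y-coordinate, sorted with cumulative weight:
  y=1 (Ashton, w=275) cum 275
  y=8 (Denby, w=175) cum 450  ← median
  y=10 (Calder, w=50) cum 500
  y=14 (Brookfield, w=250) cum 750
⇒ y* = 8

(19, 8)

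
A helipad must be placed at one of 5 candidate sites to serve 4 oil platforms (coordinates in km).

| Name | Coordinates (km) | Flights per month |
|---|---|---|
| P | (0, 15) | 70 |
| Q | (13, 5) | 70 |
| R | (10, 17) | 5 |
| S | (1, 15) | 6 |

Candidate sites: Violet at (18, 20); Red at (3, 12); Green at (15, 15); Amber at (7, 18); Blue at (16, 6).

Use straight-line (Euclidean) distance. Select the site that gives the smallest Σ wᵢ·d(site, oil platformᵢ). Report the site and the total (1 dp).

Red, total 1216.1 km

Total weighted distance at each candidate:
  Violet (18, 20): total = 2563.5
  Red (3, 12): total = 1216.1
  Green (15, 15): total = 1874.8
  Amber (7, 18): total = 1591.4
  Blue (16, 6): total = 1674.0
Minimum is at Red with total 1216.1 km.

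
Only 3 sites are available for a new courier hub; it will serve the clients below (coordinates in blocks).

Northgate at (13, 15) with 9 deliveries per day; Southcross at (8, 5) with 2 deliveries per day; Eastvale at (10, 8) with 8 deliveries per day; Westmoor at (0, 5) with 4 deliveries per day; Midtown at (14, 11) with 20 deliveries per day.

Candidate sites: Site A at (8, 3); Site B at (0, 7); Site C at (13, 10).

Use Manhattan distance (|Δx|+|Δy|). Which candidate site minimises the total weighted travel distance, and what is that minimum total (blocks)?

Total weighted distance at each candidate:
  Site A (8, 3): total = 533
  Site B (0, 7): total = 665
  Site C (13, 10): total = 217
Minimum is at Site C with total 217 blocks.

Site C, total 217 blocks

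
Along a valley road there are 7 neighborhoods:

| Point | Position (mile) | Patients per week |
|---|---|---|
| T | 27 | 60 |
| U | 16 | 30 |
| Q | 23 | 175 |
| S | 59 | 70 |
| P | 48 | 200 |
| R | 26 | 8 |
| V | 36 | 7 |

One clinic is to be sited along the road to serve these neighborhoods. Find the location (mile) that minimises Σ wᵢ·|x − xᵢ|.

x = 36

For a sum of weighted absolute distances on a line, the optimum is the weighted median (not the mean). Total weight W = 550; half-weight = 275.
Sort by position and accumulate weight:
  mile 16 (U, w=30) → cum 30
  mile 23 (Q, w=175) → cum 205
  mile 26 (R, w=8) → cum 213
  mile 27 (T, w=60) → cum 273
  mile 36 (V, w=7) → cum 280  ≥ 275 → median here
  mile 48 (P, w=200) → cum 480
  mile 59 (S, w=70) → cum 550
Optimal location: mile 36.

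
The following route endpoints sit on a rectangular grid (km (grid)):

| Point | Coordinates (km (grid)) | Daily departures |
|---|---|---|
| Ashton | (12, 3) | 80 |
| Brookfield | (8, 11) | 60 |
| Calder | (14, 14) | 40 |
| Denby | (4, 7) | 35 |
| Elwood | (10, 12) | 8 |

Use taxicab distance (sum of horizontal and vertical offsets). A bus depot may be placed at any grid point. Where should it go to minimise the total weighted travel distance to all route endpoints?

Manhattan distance separates: Σwᵢ(|x−xᵢ|+|y−yᵢ|) = Σwᵢ|x−xᵢ| + Σwᵢ|y−yᵢ|, so x and y are optimised independently as 1-D weighted medians.
Total weight W = 223; half = 111.5.
x-coordinate, sorted with cumulative weight:
  x=4 (Denby, w=35) cum 35
  x=8 (Brookfield, w=60) cum 95
  x=10 (Elwood, w=8) cum 103
  x=12 (Ashton, w=80) cum 183  ← median
  x=14 (Calder, w=40) cum 223
⇒ x* = 12
y-coordinate, sorted with cumulative weight:
  y=3 (Ashton, w=80) cum 80
  y=7 (Denby, w=35) cum 115  ← median
  y=11 (Brookfield, w=60) cum 175
  y=12 (Elwood, w=8) cum 183
  y=14 (Calder, w=40) cum 223
⇒ y* = 7

(12, 7)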